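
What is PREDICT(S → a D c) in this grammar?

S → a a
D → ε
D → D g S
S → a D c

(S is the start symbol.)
PREDICT(S → a D c) = (FIRST(RHS) \ {ε}) ∪ (FOLLOW(S) if ε ∈ FIRST(RHS), i.e. RHS ⇒* ε)
FIRST(a D c) = { 'a' }
ε ∉ FIRST(a D c), so FOLLOW(S) is not added.
PREDICT(S → a D c) = { 'a' }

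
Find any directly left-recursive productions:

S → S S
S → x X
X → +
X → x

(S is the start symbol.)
S → S S: LEFT RECURSIVE (starts with S)
S → x X: starts with x
X → +: starts with '+'
X → x: starts with x

The grammar has direct left recursion on: S.

Answer: Yes, S is left-recursive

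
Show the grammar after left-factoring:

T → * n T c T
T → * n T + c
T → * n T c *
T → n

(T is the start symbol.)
Left-factoring transforms A → αβ₁ | αβ₂ into A → αA' and A' → β₁ | β₂
(α is the longest common prefix among the alternatives). Repeat until
no nonterminal has two alternatives with a common prefix.

Round 1: T has alternatives sharing prefix '* n T'. Introduce T': T → * n T T'
  Add: T' → c T
  Add: T' → + c
  Add: T' → c *

Round 2: T' has alternatives sharing prefix 'c'. Introduce T'': T' → c T''
  Add: T'' → T
  Add: T'' → *

No remaining common prefixes — done.

Resulting grammar:
T → * n T T'
T' → c T''
T'' → T
T'' → *
T' → + c
T → n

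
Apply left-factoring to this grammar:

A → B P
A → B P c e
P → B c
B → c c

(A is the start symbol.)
A → B P A'
A' → ε
A' → c e
P → B c
B → c c

Left-factoring transforms A → αβ₁ | αβ₂ into A → αA' and A' → β₁ | β₂
(α is the longest common prefix among the alternatives). Repeat until
no nonterminal has two alternatives with a common prefix.

Round 1: A has alternatives sharing prefix 'B P'. Introduce A': A → B P A'
  Add: A' → ε
  Add: A' → c e

No remaining common prefixes — done.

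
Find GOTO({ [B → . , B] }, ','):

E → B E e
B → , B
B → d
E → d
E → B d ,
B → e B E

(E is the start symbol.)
{ [B → , . B], [B → . , B], [B → . d], [B → . e B E] }

GOTO(I, ',') = CLOSURE({ [A → αX.β] : [A → α.Xβ] ∈ I, X = ',' })

Items with dot before ',', with the dot advanced:
  [B → . , B] → [B → , . B]
Closure of the advanced items:
  [B → , . B] has the dot before B: add [B → . , B], [B → . d], [B → . e B E]

GOTO = { [B → , . B], [B → . , B], [B → . d], [B → . e B E] }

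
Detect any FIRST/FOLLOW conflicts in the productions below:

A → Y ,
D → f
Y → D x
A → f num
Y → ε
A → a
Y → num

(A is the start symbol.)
Nullable non-terminals: Y.
FIRST sets used below: FIRST(D) = { 'f' }

Y: nullable alternative(s) Y → ε; FOLLOW(Y) = { ',' }
  Y → D x: FIRST \ {ε} = { 'f' } — disjoint from FOLLOW(Y)
  Y → ε: FIRST \ {ε} = { } — this is the only nullable alternative, skip
  Y → num: FIRST \ {ε} = { 'num' } — disjoint from FOLLOW(Y)

A, D have no nullable alternative, so no FIRST/FOLLOW check is needed there.

No FIRST/FOLLOW conflicts found.

Answer: No FIRST/FOLLOW conflicts.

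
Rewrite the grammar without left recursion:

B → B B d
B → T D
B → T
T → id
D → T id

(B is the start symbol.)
B is directly left-recursive. The standard transformation for
  A → A α₁ | ... | A α_m | β₁ | ... | β_n
is
  A  → β₁ A' | ... | β_n A'
  A' → α₁ A' | ... | α_m A' | ε

B → T D becomes B → T D B'
B → T becomes B → T B'
B → B B d becomes B' → B d B'
Add B' → ε

Productions for other non-terminals are unchanged:
  T → id
  D → T id

Resulting grammar:
B → T D B'
B → T B'
B' → B d B'
B' → ε
T → id
D → T id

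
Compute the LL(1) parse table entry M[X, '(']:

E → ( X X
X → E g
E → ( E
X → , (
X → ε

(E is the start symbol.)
To find M[X, '('], we find productions for X where '(' is in the predict set (PREDICT(N → α) = (FIRST(α) \ {ε}) ∪ (FOLLOW(N) if α ⇒* ε)).

Relevant sets:
  FIRST(E) = { '(' }
  FOLLOW(X) = { $, '(', ',', 'g' }

X → E g: PREDICT = { '(' }
  '(' is in predict set, so this production goes in M[X, '(']
X → , (: PREDICT = { ',' }
X → ε: PREDICT = { $, '(', ',', 'g' }
  '(' is in predict set, so this production goes in M[X, '(']

M[X, '('] = X → E g, X → ε  (a multiply-defined cell — the grammar is not LL(1))

Answer: X → E g, X → ε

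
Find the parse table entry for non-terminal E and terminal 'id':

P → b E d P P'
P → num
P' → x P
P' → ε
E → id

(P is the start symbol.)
E → id

To find M[E, 'id'], we find productions for E where 'id' is in the predict set (PREDICT(N → α) = (FIRST(α) \ {ε}) ∪ (FOLLOW(N) if α ⇒* ε)).

E → id: PREDICT = { 'id' }
  'id' is in predict set, so this production goes in M[E, 'id']

M[E, 'id'] = E → id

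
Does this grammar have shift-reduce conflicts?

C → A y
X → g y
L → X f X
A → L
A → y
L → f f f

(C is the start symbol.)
A shift-reduce conflict occurs when an LR(0) state has both:
  - a complete (reduce) item [A → α .] (dot at the end), and
  - a shift item [B → β . c γ] (dot before a terminal).

Augment with C' → C and build the canonical LR(0) collection (I0 = CLOSURE({[C' → . C]}), then GOTO on every symbol after a dot until no new states appear). It has 14 states:
  I0: { [A → . L], [A → . y], [C → . A y], [C' → . C], [L → . X f X], [L → . f f f], [X → . g y] }  — shift
  I1: { [C → A . y] }  — shift
  I2: { [C' → C .] }  — accept
  I3: { [A → L .] }  — reduce
  I4: { [L → X . f X] }  — shift
  I5: { [L → f . f f] }  — shift
  I6: { [X → g . y] }  — shift
  I7: { [A → y .] }  — reduce
  I8: { [X → g y .] }  — reduce
  I9: { [L → f f . f] }  — shift
  I10: { [L → f f f .] }  — reduce
  I11: { [L → X f . X], [X → . g y] }  — shift
  I12: { [L → X f X .] }  — reduce
  I13: { [C → A y .] }  — reduce

No state contains both a complete item and a shift item.

Answer: No shift-reduce conflicts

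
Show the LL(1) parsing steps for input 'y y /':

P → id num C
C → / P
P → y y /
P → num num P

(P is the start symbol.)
LL(1) parsing maintains a stack (initially the start symbol over $) and the input. At each step: if the stack top is a terminal, match it against the current input token; if it is a non-terminal N, replace it with the RHS of M[N, lookahead] (the unique production whose predict set contains the lookahead).

Stack is shown with the top on the left.

Stack    Input    Action
------------------------
P $      y y / $  output P → y y /
y y / $  y y / $  match 'y'
y / $    y / $    match 'y'
/ $      / $      match '/'
$        $        accept

The string is accepted.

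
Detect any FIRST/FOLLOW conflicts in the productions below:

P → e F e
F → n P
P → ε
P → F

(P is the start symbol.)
Yes. P → e F e with FOLLOW(P) on { 'e' }

A FIRST/FOLLOW conflict occurs when a non-terminal N has a nullable alternative N → β (β ⇒* ε) and another alternative N → α with FIRST(α) ∩ FOLLOW(N) ≠ ∅: on such a lookahead the parser cannot decide between expanding α and letting N vanish via β.

Nullable non-terminals: P.
FIRST sets used below: FIRST(F) = { 'n' }

P: nullable alternative(s) P → ε; FOLLOW(P) = { $, 'e' }
  P → e F e: FIRST \ {ε} = { 'e' } — overlaps FOLLOW(P) on { 'e' }: CONFLICT
  P → ε: FIRST \ {ε} = { } — this is the only nullable alternative, skip
  P → F: FIRST \ {ε} = { 'n' } — disjoint from FOLLOW(P)

F has no nullable alternative, so no FIRST/FOLLOW check is needed there.

So the grammar has 1 FIRST/FOLLOW conflict (marked CONFLICT above).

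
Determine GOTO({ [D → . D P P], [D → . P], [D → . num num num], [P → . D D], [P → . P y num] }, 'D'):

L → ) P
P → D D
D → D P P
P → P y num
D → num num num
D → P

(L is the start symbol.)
GOTO(I, 'D') = CLOSURE({ [A → αX.β] : [A → α.Xβ] ∈ I, X = 'D' })

Items with dot before 'D', with the dot advanced:
  [D → . D P P] → [D → D . P P]
  [P → . D D] → [P → D . D]
Closure of the advanced items:
  [D → D . P P] has the dot before P: add [P → . D D], [P → . P y num]
  [P → D . D] has the dot before D: add [D → . D P P], [D → . num num num], [D → . P]

GOTO = { [D → . D P P], [D → . P], [D → . num num num], [D → D . P P], [P → . D D], [P → . P y num], [P → D . D] }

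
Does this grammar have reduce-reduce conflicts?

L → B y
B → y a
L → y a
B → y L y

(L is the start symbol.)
A reduce-reduce conflict occurs when an LR(0) state has two complete items [A → α .] and [B → β .] — both call for a reduction, and with no lookahead the parser cannot choose between them.

Augment with L' → L and build the canonical LR(0) collection (I0 = CLOSURE({[L' → . L]}), then GOTO on every symbol after a dot until no new states appear). It has 8 states:
  I0: { [B → . y L y], [B → . y a], [L → . B y], [L → . y a], [L' → . L] }  — shift
  I1: { [L → B . y] }  — shift
  I2: { [L' → L .] }  — accept
  I3: { [B → . y L y], [B → . y a], [B → y . L y], [B → y . a], [L → . B y], [L → . y a], [L → y . a] }  — shift
  I4: { [B → y L . y] }  — shift
  I5: { [B → y a .], [L → y a .] }  — 2 reduces
  I6: { [B → y L y .] }  — reduce
  I7: { [L → B y .] }  — reduce

I5 contains complete items [B → y a .], [L → y a .] — reduce-reduce conflict.

Answer: Yes — I5: [B → y a .] vs [L → y a .]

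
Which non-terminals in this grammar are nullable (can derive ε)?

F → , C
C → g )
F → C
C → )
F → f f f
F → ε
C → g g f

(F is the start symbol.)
{ 'F' }

ε-productions: F → ε
So F is immediately nullable.
No further non-terminal can be added: every production for the remaining non-terminals contains a terminal or a non-nullable non-terminal.
Nullable = { 'F' }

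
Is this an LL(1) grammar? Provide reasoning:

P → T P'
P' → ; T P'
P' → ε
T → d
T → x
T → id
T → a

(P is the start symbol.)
Yes, the grammar is LL(1).

Relevant sets:
  FOLLOW(P') = { $ }

For P':
  PREDICT(P' → ';' T P') = { ';' }
  PREDICT(P' → ε) = { $ }
For T:
  PREDICT(T → d) = { 'd' }
  PREDICT(T → x) = { 'x' }
  PREDICT(T → id) = { 'id' }
  PREDICT(T → a) = { 'a' }
P has a single production, so nothing to check there.

All predict sets are disjoint. The grammar IS LL(1).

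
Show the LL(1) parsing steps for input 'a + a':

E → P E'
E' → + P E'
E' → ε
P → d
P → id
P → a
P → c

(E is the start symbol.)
Stack is shown with the top on the left.

Stack     Input    Action
-------------------------
E $       a + a $  output E → P E'
P E' $    a + a $  output P → a
a E' $    a + a $  match 'a'
E' $      + a $    output E' → + P E'
+ P E' $  + a $    match '+'
P E' $    a $      output P → a
a E' $    a $      match 'a'
E' $      $        output E' → ε
$         $        accept

The string is accepted.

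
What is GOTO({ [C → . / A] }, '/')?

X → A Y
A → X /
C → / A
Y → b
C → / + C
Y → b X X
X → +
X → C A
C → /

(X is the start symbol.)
GOTO(I, '/') = CLOSURE({ [A → αX.β] : [A → α.Xβ] ∈ I, X = '/' })

Items with dot before '/', with the dot advanced:
  [C → . / A] → [C → / . A]
Closure of the advanced items:
  [C → / . A] has the dot before A: add [A → . X /]
  [A → . X /] has the dot before X: add [X → . A Y], [X → . +], [X → . C A]
  [X → . C A] has the dot before C: add [C → . / A], [C → . / + C], [C → . /]

GOTO = { [A → . X /], [C → . / + C], [C → . / A], [C → . /], [C → / . A], [X → . +], [X → . A Y], [X → . C A] }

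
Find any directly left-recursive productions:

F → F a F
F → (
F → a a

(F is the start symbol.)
Yes, F is left-recursive

F → F a F: LEFT RECURSIVE (starts with F)
F → (: starts with '('
F → a a: starts with a

The grammar has direct left recursion on: F.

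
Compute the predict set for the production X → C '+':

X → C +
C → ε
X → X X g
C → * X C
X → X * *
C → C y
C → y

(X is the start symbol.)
{ '*', '+', 'y' }

PREDICT(X → C '+') = (FIRST(RHS) \ {ε}) ∪ (FOLLOW(X) if ε ∈ FIRST(RHS), i.e. RHS ⇒* ε)
FIRST(C) = { '*', 'y', ε }
FIRST(C '+') = { '*', '+', 'y' }
ε ∉ FIRST(C '+'), so FOLLOW(X) is not added.
PREDICT(X → C '+') = { '*', '+', 'y' }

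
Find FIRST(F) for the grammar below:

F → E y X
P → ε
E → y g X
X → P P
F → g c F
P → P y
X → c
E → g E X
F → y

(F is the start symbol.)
To compute FIRST(F), examine every production with F on the left-hand side, reading each right-hand side left to right until a non-nullable symbol is reached.

FIRST sets of the other non-terminals involved (by the same procedure, iterated to a fixed point):
  FIRST(E) = { 'g', 'y' }

From F → E y X:
  - E is a non-terminal: add FIRST(E) \ {ε} = { 'g', 'y' }
    E is not nullable, so stop
From F → g c F:
  - g is a terminal: add 'g' and stop
From F → y:
  - y is a terminal: add 'y' and stop

Collecting: FIRST(F) = { 'g', 'y' }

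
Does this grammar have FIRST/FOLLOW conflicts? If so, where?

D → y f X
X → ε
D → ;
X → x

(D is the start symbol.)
Nullable non-terminals: X.

X: nullable alternative(s) X → ε; FOLLOW(X) = { $ }
  X → ε: FIRST \ {ε} = { } — this is the only nullable alternative, skip
  X → x: FIRST \ {ε} = { 'x' } — disjoint from FOLLOW(X)

D has no nullable alternative, so no FIRST/FOLLOW check is needed there.

No FIRST/FOLLOW conflicts found.

Answer: No FIRST/FOLLOW conflicts.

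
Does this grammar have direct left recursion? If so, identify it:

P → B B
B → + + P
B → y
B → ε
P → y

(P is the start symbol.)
Direct left recursion occurs when N → N α for some non-terminal N (the right-hand side begins with the left-hand side itself).

P → B B: starts with B
B → + + P: starts with '+'
B → y: starts with y
B → ε: starts with ε
P → y: starts with y

No direct left recursion found.

Answer: No direct left recursion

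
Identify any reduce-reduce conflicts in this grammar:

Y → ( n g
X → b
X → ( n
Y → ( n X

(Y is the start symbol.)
No reduce-reduce conflicts

Augment with Y' → Y and build the canonical LR(0) collection (I0 = CLOSURE({[Y' → . Y]}), then GOTO on every symbol after a dot until no new states appear). It has 9 states:
  I0: { [Y → . ( n X], [Y → . ( n g], [Y' → . Y] }  — shift
  I1: { [Y → ( . n X], [Y → ( . n g] }  — shift
  I2: { [Y' → Y .] }  — accept
  I3: { [X → . ( n], [X → . b], [Y → ( n . X], [Y → ( n . g] }  — shift
  I4: { [X → ( . n] }  — shift
  I5: { [Y → ( n X .] }  — reduce
  I6: { [X → b .] }  — reduce
  I7: { [Y → ( n g .] }  — reduce
  I8: { [X → ( n .] }  — reduce

No state contains more than one complete item.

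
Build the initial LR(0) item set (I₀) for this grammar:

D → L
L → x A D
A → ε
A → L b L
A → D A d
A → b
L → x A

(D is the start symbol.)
First, augment the grammar with D' → D
I₀ = CLOSURE({ [D' → . D] }):
  [D' → . D] has the dot before D: add [D → . L]
  [D → . L] has the dot before L: add [L → . x A D], [L → . x A]
No further items can be added.

I₀ = { [D → . L], [D' → . D], [L → . x A D], [L → . x A] }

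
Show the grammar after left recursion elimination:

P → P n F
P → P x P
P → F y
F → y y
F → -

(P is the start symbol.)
P → F y P'
P' → n F P'
P' → x P P'
P' → ε
F → y y
F → -

P is directly left-recursive. The standard transformation for
  A → A α₁ | ... | A α_m | β₁ | ... | β_n
is
  A  → β₁ A' | ... | β_n A'
  A' → α₁ A' | ... | α_m A' | ε

P → F y becomes P → F y P'
P → P n F becomes P' → n F P'
P → P x P becomes P' → x P P'
Add P' → ε

Productions for other non-terminals are unchanged:
  F → y y
  F → -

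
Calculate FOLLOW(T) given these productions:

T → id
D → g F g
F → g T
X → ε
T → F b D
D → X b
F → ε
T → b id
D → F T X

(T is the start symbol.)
T is the start symbol, so $ ∈ FOLLOW(T).
In F → g T: T is at the end, add FOLLOW(F)
In D → F T X: T is followed by X, add FIRST(X) \ {ε} = { }
  X is nullable, so also add FOLLOW(D)

The FOLLOW sets referred to above (computed the same way, to a fixed point):
  FOLLOW(F) = { 'b', 'g', 'id' }
  FOLLOW(D) = { $, 'b', 'g', 'id' }

Taking the union: FOLLOW(T) = { $, 'b', 'g', 'id' }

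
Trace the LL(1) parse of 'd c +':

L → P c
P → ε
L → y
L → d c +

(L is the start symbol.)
LL(1) parsing maintains a stack (initially the start symbol over $) and the input. At each step: if the stack top is a terminal, match it against the current input token; if it is a non-terminal N, replace it with the RHS of M[N, lookahead] (the unique production whose predict set contains the lookahead).

Stack is shown with the top on the left.

Stack    Input    Action
------------------------
L $      d c + $  output L → d c +
d c + $  d c + $  match 'd'
c + $    c + $    match 'c'
+ $      + $      match '+'
$        $        accept

The string is accepted.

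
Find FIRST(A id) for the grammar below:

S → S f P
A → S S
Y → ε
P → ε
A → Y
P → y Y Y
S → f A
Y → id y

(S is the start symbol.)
FIRST sets of the non-terminals involved (from the grammar, by fixed-point iteration):
  FIRST(A) = { 'f', 'id', ε }

To compute FIRST(A id), process the symbols left to right:
Symbol A is a non-terminal. Add FIRST(A) \ {ε} = { 'f', 'id' }
A is nullable (ε ∈ FIRST(A)), continue to the next symbol.
Symbol id is a terminal. Add 'id' and stop.
FIRST(A id) = { 'f', 'id' }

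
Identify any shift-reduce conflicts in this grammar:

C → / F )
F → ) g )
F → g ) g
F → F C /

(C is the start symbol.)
A shift-reduce conflict occurs when an LR(0) state has both:
  - a complete (reduce) item [A → α .] (dot at the end), and
  - a shift item [B → β . c γ] (dot before a terminal).

Augment with C' → C and build the canonical LR(0) collection (I0 = CLOSURE({[C' → . C]}), then GOTO on every symbol after a dot until no new states appear). It has 13 states:
  I0: { [C → . / F )], [C' → . C] }  — shift
  I1: { [C → / . F )], [F → . ) g )], [F → . F C /], [F → . g ) g] }  — shift
  I2: { [C' → C .] }  — accept
  I3: { [F → ) . g )] }  — shift
  I4: { [C → . / F )], [C → / F . )], [F → F . C /] }  — shift
  I5: { [F → g . ) g] }  — shift
  I6: { [F → g ) . g] }  — shift
  I7: { [F → g ) g .] }  — reduce
  I8: { [C → / F ) .] }  — reduce
  I9: { [F → F C . /] }  — shift
  I10: { [F → F C / .] }  — reduce
  I11: { [F → ) g . )] }  — shift
  I12: { [F → ) g ) .] }  — reduce

No state contains both a complete item and a shift item.

Answer: No shift-reduce conflicts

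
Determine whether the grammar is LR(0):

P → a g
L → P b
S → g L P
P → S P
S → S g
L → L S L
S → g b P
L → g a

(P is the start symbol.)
No. Shift-reduce conflict between [L → g a .] and [P → a . g]

A grammar is LR(0) if no state in the canonical LR(0) collection has:
  - both a shift item (dot before a terminal) and a complete item (shift-reduce conflict), or
  - two or more complete items (reduce-reduce conflict; the accept item [P' → P .] counts as a complete item here).

Augment with P' → P and build the canonical LR(0) collection (I0 = CLOSURE({[P' → . P]}), then GOTO on every symbol after a dot until no new states appear). It has 21 states:
  I0: { [P → . S P], [P → . a g], [P' → . P], [S → . S g], [S → . g L P], [S → . g b P] }  — shift
  I1: { [P' → P .] }  — accept
  I2: { [P → . S P], [P → . a g], [P → S . P], [S → . S g], [S → . g L P], [S → . g b P], [S → S . g] }  — shift
  I3: { [P → a . g] }  — shift
  I4: { [L → . L S L], [L → . P b], [L → . g a], [P → . S P], [P → . a g], [S → . S g], [S → . g L P], [S → . g b P], [S → g . L P], [S → g . b P] }  — shift
  I5: { [L → L . S L], [P → . S P], [P → . a g], [S → . S g], [S → . g L P], [S → . g b P], [S → g L . P] }  — shift
  I6: { [L → P . b] }  — shift
  I7: { [P → . S P], [P → . a g], [S → . S g], [S → . g L P], [S → . g b P], [S → g b . P] }  — shift
  I8: { [L → . L S L], [L → . P b], [L → . g a], [L → g . a], [P → . S P], [P → . a g], [S → . S g], [S → . g L P], [S → . g b P], [S → g . L P], [S → g . b P] }  — shift
  I9: { [L → g a .], [P → a . g] }  — shift, reduce
  I10: { [P → a g .] }  — reduce
  I11: { [S → g b P .] }  — reduce
  I12: { [L → P b .] }  — reduce
  I13: { [S → g L P .] }  — reduce
  I14: { [L → . L S L], [L → . P b], [L → . g a], [L → L S . L], [P → . S P], [P → . a g], [P → S . P], [S → . S g], [S → . g L P], [S → . g b P], [S → S . g] }  — shift
  I15: { [L → L . S L], [L → L S L .], [S → . S g], [S → . g L P], [S → . g b P] }  — shift, reduce
  I16: { [L → P . b], [P → S P .] }  — shift, reduce
  I17: { [L → . L S L], [L → . P b], [L → . g a], [L → g . a], [P → . S P], [P → . a g], [S → . S g], [S → . g L P], [S → . g b P], [S → S g .], [S → g . L P], [S → g . b P] }  — shift, reduce
  I18: { [L → . L S L], [L → . P b], [L → . g a], [L → L S . L], [P → . S P], [P → . a g], [S → . S g], [S → . g L P], [S → . g b P], [S → S . g] }  — shift
  I19: { [P → S P .] }  — reduce
  I20: { [L → . L S L], [L → . P b], [L → . g a], [P → . S P], [P → . a g], [S → . S g], [S → . g L P], [S → . g b P], [S → S g .], [S → g . L P], [S → g . b P] }  — shift, reduce

Conflict in state I9:
  Shift-reduce conflict between [L → g a .] and [P → a . g]
So the grammar is NOT LR(0).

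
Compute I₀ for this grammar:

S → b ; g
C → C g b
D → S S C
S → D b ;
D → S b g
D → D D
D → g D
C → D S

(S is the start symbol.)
First, augment the grammar with S' → S
I₀ = CLOSURE({ [S' → . S] }):
  [S' → . S] has the dot before S: add [S → . b ; g], [S → . D b ;]
  [S → . D b ;] has the dot before D: add [D → . S S C], [D → . S b g], [D → . D D], [D → . g D]
No further items can be added.

I₀ = { [D → . D D], [D → . S S C], [D → . S b g], [D → . g D], [S → . D b ;], [S → . b ; g], [S' → . S] }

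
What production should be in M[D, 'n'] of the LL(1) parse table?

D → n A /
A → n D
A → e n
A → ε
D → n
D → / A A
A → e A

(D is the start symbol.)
To find M[D, 'n'], we find productions for D where 'n' is in the predict set (PREDICT(N → α) = (FIRST(α) \ {ε}) ∪ (FOLLOW(N) if α ⇒* ε)).

D → n A /: PREDICT = { 'n' }
  'n' is in predict set, so this production goes in M[D, 'n']
D → n: PREDICT = { 'n' }
  'n' is in predict set, so this production goes in M[D, 'n']
D → / A A: PREDICT = { '/' }

M[D, 'n'] = D → n A /, D → n  (a multiply-defined cell — the grammar is not LL(1))

Answer: D → n A /, D → n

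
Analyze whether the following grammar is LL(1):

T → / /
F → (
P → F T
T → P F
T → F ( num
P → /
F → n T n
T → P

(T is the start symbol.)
No. Predict set conflict for T: { '/' }

Relevant sets:
  FIRST(P) = { '(', '/', 'n' }
  FIRST(F) = { '(', 'n' }

For T:
  PREDICT(T → '/' '/') = { '/' }
  PREDICT(T → P F) = { '(', '/', 'n' }
  PREDICT(T → F '(' num) = { '(', 'n' }
  PREDICT(T → P) = { '(', '/', 'n' }
For F:
  PREDICT(F → '(') = { '(' }
  PREDICT(F → n T n) = { 'n' }
For P:
  PREDICT(P → F T) = { '(', 'n' }
  PREDICT(P → '/') = { '/' }

Conflict found: Predict set conflict for T: { '/' }
The grammar is NOT LL(1).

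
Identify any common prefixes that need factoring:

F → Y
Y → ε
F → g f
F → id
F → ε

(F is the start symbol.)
No, left-factoring is not needed

Left-factoring is needed when two productions for the same non-terminal
share a common prefix on the right-hand side.

Productions for F:
  F → Y
  F → g f
  F → id
  F → ε

No common prefixes found.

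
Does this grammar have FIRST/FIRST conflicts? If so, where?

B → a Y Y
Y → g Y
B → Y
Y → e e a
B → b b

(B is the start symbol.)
FIRST sets of the non-terminals at (or reachable through a nullable prefix from) the front of some alternative:
  FIRST(Y) = { 'e', 'g' }

Productions for B:
  B → a Y Y: FIRST = { 'a' }
  B → Y: FIRST = { 'e', 'g' }
  B → b b: FIRST = { 'b' }
Productions for Y:
  Y → g Y: FIRST = { 'g' }
  Y → e e a: FIRST = { 'e' }

All alternatives of each non-terminal have pairwise disjoint FIRST sets.

Answer: No FIRST/FIRST conflicts.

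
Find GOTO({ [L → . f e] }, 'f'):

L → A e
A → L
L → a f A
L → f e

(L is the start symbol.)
GOTO(I, 'f') = CLOSURE({ [A → αX.β] : [A → α.Xβ] ∈ I, X = 'f' })

Items with dot before 'f', with the dot advanced:
  [L → . f e] → [L → f . e]
Closure adds nothing (no advanced item has the dot before a non-terminal).

GOTO = { [L → f . e] }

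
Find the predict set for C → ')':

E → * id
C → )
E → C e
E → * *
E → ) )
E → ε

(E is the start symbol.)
{ ')' }

PREDICT(C → ')') = (FIRST(RHS) \ {ε}) ∪ (FOLLOW(C) if ε ∈ FIRST(RHS), i.e. RHS ⇒* ε)
FIRST(')') = { ')' }
ε ∉ FIRST(')'), so FOLLOW(C) is not added.
PREDICT(C → ')') = { ')' }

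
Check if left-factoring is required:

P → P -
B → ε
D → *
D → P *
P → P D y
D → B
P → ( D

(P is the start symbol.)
Left-factoring is needed when two productions for the same non-terminal
share a common prefix on the right-hand side.

Productions for P:
  P → P -
  P → P D y
  P → ( D
Productions for D:
  D → *
  D → P *
  D → B

Found common prefix 'P' in productions for P

Answer: Yes, P has productions with common prefix 'P'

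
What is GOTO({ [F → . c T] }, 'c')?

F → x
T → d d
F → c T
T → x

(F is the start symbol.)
{ [F → c . T], [T → . d d], [T → . x] }

GOTO(I, 'c') = CLOSURE({ [A → αX.β] : [A → α.Xβ] ∈ I, X = 'c' })

Items with dot before 'c', with the dot advanced:
  [F → . c T] → [F → c . T]
Closure of the advanced items:
  [F → c . T] has the dot before T: add [T → . d d], [T → . x]

GOTO = { [F → c . T], [T → . d d], [T → . x] }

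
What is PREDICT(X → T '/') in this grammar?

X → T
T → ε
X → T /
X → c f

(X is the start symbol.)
{ '/' }

PREDICT(X → T '/') = (FIRST(RHS) \ {ε}) ∪ (FOLLOW(X) if ε ∈ FIRST(RHS), i.e. RHS ⇒* ε)
FIRST(T) = { ε }
FIRST(T '/') = { '/' }
ε ∉ FIRST(T '/'), so FOLLOW(X) is not added.
PREDICT(X → T '/') = { '/' }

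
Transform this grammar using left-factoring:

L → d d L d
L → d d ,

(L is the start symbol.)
L → d d L'
L' → L d
L' → ,

Left-factoring transforms A → αβ₁ | αβ₂ into A → αA' and A' → β₁ | β₂
(α is the longest common prefix among the alternatives). Repeat until
no nonterminal has two alternatives with a common prefix.

Round 1: L has alternatives sharing prefix 'd d'. Introduce L': L → d d L'
  Add: L' → L d
  Add: L' → ,

No remaining common prefixes — done.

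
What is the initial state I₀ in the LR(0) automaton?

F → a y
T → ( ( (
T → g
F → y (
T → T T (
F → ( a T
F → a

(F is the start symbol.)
First, augment the grammar with F' → F
I₀ = CLOSURE({ [F' → . F] }):
  [F' → . F] has the dot before F: add [F → . a y], [F → . y (], [F → . ( a T], [F → . a]
No further items can be added.

I₀ = { [F → . ( a T], [F → . a y], [F → . a], [F → . y (], [F' → . F] }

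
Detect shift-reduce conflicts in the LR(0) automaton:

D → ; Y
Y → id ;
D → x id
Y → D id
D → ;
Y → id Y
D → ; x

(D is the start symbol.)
Yes — I1: [D → ; .] vs [D → . ;]; I8: [D → ; x .] vs [D → x . id]; I9: [D → ; .] vs [D → . ;]

Augment with D' → D and build the canonical LR(0) collection (I0 = CLOSURE({[D' → . D]}), then GOTO on every symbol after a dot until no new states appear). It has 12 states:
  I0: { [D → . ; Y], [D → . ; x], [D → . ;], [D → . x id], [D' → . D] }  — shift
  I1: { [D → . ; Y], [D → . ; x], [D → . ;], [D → . x id], [D → ; . Y], [D → ; . x], [D → ; .], [Y → . D id], [Y → . id ;], [Y → . id Y] }  — shift, reduce
  I2: { [D' → D .] }  — accept
  I3: { [D → x . id] }  — shift
  I4: { [D → x id .] }  — reduce
  I5: { [Y → D . id] }  — shift
  I6: { [D → ; Y .] }  — reduce
  I7: { [D → . ; Y], [D → . ; x], [D → . ;], [D → . x id], [Y → . D id], [Y → . id ;], [Y → . id Y], [Y → id . ;], [Y → id . Y] }  — shift
  I8: { [D → ; x .], [D → x . id] }  — shift, reduce
  I9: { [D → . ; Y], [D → . ; x], [D → . ;], [D → . x id], [D → ; . Y], [D → ; . x], [D → ; .], [Y → . D id], [Y → . id ;], [Y → . id Y], [Y → id ; .] }  — shift, 2 reduces
  I10: { [Y → id Y .] }  — reduce
  I11: { [Y → D id .] }  — reduce

I1 contains reduce item [D → ; .] and shift items [D → . ;], [D → . ; Y], [D → . ; x], [D → ; . x], [D → . x id], [Y → . id ;], [Y → . id Y] — shift-reduce conflict.
I8 contains reduce item [D → ; x .] and shift item [D → x . id] — shift-reduce conflict.
I9 contains reduce items [D → ; .], [Y → id ; .] and shift items [D → . ;], [D → . ; Y], [D → . ; x], [D → ; . x], [D → . x id], [Y → . id ;], [Y → . id Y] — shift-reduce conflict.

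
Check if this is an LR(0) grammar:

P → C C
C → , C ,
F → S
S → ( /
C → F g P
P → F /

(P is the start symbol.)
A grammar is LR(0) if no state in the canonical LR(0) collection has:
  - both a shift item (dot before a terminal) and a complete item (shift-reduce conflict), or
  - two or more complete items (reduce-reduce conflict; the accept item [P' → P .] counts as a complete item here).

Augment with P' → P and build the canonical LR(0) collection (I0 = CLOSURE({[P' → . P]}), then GOTO on every symbol after a dot until no new states appear). It has 15 states:
  I0: { [C → . , C ,], [C → . F g P], [F → . S], [P → . C C], [P → . F /], [P' → . P], [S → . ( /] }  — shift
  I1: { [S → ( . /] }  — shift
  I2: { [C → , . C ,], [C → . , C ,], [C → . F g P], [F → . S], [S → . ( /] }  — shift
  I3: { [C → . , C ,], [C → . F g P], [F → . S], [P → C . C], [S → . ( /] }  — shift
  I4: { [C → F . g P], [P → F . /] }  — shift
  I5: { [P' → P .] }  — accept
  I6: { [F → S .] }  — reduce
  I7: { [P → F / .] }  — reduce
  I8: { [C → . , C ,], [C → . F g P], [C → F g . P], [F → . S], [P → . C C], [P → . F /], [S → . ( /] }  — shift
  I9: { [C → F g P .] }  — reduce
  I10: { [P → C C .] }  — reduce
  I11: { [C → F . g P] }  — shift
  I12: { [C → , C . ,] }  — shift
  I13: { [C → , C , .] }  — reduce
  I14: { [S → ( / .] }  — reduce

Every state is either a pure shift/goto state or contains exactly one complete item and nothing to shift — no conflicts. The grammar is LR(0).

Answer: Yes, the grammar is LR(0)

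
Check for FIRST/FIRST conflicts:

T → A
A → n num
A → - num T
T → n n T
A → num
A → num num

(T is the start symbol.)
Yes. T → A / T → n n T on { 'n' }; A → num / A → num num on { 'num' }

FIRST sets of the non-terminals at (or reachable through a nullable prefix from) the front of some alternative:
  FIRST(A) = { '-', 'n', 'num' }

Productions for T:
  T → A: FIRST = { '-', 'n', 'num' }
  T → n n T: FIRST = { 'n' }
Productions for A:
  A → n num: FIRST = { 'n' }
  A → - num T: FIRST = { '-' }
  A → num: FIRST = { 'num' }
  A → num num: FIRST = { 'num' }

Conflict for T: T → A and T → n n T
  Overlap: { 'n' }
Conflict for A: A → num and A → num num
  Overlap: { 'num' }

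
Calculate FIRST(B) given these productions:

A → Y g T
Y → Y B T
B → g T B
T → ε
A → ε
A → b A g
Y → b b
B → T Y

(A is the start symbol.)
To compute FIRST(B), examine every production with B on the left-hand side, reading each right-hand side left to right until a non-nullable symbol is reached.

FIRST sets of the other non-terminals involved (by the same procedure, iterated to a fixed point):
  FIRST(T) = { ε }
  FIRST(Y) = { 'b' }

From B → g T B:
  - g is a terminal: add 'g' and stop
From B → T Y:
  - T is a non-terminal: add FIRST(T) \ {ε} = { }
    T is nullable, so continue to the next symbol
  - Y is a non-terminal: add FIRST(Y) \ {ε} = { 'b' }
    Y is not nullable, so stop

Collecting: FIRST(B) = { 'b', 'g' }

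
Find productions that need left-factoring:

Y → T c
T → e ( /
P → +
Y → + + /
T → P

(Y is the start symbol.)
No, left-factoring is not needed

Left-factoring is needed when two productions for the same non-terminal
share a common prefix on the right-hand side.

Productions for Y:
  Y → T c
  Y → + + /
Productions for T:
  T → e ( /
  T → P

No common prefixes found.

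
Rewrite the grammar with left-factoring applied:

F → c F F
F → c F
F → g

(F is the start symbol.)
F → c F F'
F' → F
F' → ε
F → g

Left-factoring transforms A → αβ₁ | αβ₂ into A → αA' and A' → β₁ | β₂
(α is the longest common prefix among the alternatives). Repeat until
no nonterminal has two alternatives with a common prefix.

Round 1: F has alternatives sharing prefix 'c F'. Introduce F': F → c F F'
  Add: F' → F
  Add: F' → ε

No remaining common prefixes — done.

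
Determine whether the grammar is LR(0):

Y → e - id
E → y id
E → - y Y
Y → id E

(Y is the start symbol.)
A grammar is LR(0) if no state in the canonical LR(0) collection has:
  - both a shift item (dot before a terminal) and a complete item (shift-reduce conflict), or
  - two or more complete items (reduce-reduce conflict; the accept item [Y' → Y .] counts as a complete item here).

Augment with Y' → Y and build the canonical LR(0) collection (I0 = CLOSURE({[Y' → . Y]}), then GOTO on every symbol after a dot until no new states appear). It has 12 states:
  I0: { [Y → . e - id], [Y → . id E], [Y' → . Y] }  — shift
  I1: { [Y' → Y .] }  — accept
  I2: { [Y → e . - id] }  — shift
  I3: { [E → . - y Y], [E → . y id], [Y → id . E] }  — shift
  I4: { [E → - . y Y] }  — shift
  I5: { [Y → id E .] }  — reduce
  I6: { [E → y . id] }  — shift
  I7: { [E → y id .] }  — reduce
  I8: { [E → - y . Y], [Y → . e - id], [Y → . id E] }  — shift
  I9: { [E → - y Y .] }  — reduce
  I10: { [Y → e - . id] }  — shift
  I11: { [Y → e - id .] }  — reduce

Every state is either a pure shift/goto state or contains exactly one complete item and nothing to shift — no conflicts. The grammar is LR(0).

Answer: Yes, the grammar is LR(0)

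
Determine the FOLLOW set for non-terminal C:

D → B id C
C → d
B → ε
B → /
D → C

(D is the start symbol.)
To compute FOLLOW(C), find every occurrence of C on a right-hand side N → α C β: add FIRST(β) \ {ε}, and if β is empty or nullable also add FOLLOW(N). Iterate to a fixed point.

In D → B id C: C is at the end, add FOLLOW(D)
In D → C: C is at the end, add FOLLOW(D)

The FOLLOW sets referred to above (computed the same way, to a fixed point):
  FOLLOW(D) = { $ }

Taking the union: FOLLOW(C) = { $ }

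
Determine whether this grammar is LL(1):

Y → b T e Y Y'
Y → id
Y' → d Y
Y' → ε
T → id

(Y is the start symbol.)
No. Predict set conflict for Y': { 'd' }

Relevant sets:
  FOLLOW(Y') = { $, 'd' }

For Y:
  PREDICT(Y → b T e Y Y') = { 'b' }
  PREDICT(Y → id) = { 'id' }
For Y':
  PREDICT(Y' → d Y) = { 'd' }
  PREDICT(Y' → ε) = { $, 'd' }
T has a single production, so nothing to check there.

Conflict found: Predict set conflict for Y': { 'd' }
The grammar is NOT LL(1).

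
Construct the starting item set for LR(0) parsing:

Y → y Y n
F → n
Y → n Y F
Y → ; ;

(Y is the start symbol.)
{ [Y → . ; ;], [Y → . n Y F], [Y → . y Y n], [Y' → . Y] }

First, augment the grammar with Y' → Y
I₀ = CLOSURE({ [Y' → . Y] }):
  [Y' → . Y] has the dot before Y: add [Y → . y Y n], [Y → . n Y F], [Y → . ; ;]
No further items can be added.

I₀ = { [Y → . ; ;], [Y → . n Y F], [Y → . y Y n], [Y' → . Y] }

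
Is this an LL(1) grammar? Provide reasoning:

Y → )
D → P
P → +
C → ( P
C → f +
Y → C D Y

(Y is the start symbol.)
A grammar is LL(1) if for each non-terminal N with multiple productions, the predict sets of those productions are pairwise disjoint, where PREDICT(N → α) = (FIRST(α) \ {ε}) ∪ (FOLLOW(N) if α ⇒* ε).

Relevant sets:
  FIRST(C) = { '(', 'f' }

For Y:
  PREDICT(Y → ')') = { ')' }
  PREDICT(Y → C D Y) = { '(', 'f' }
For C:
  PREDICT(C → '(' P) = { '(' }
  PREDICT(C → f '+') = { 'f' }
D, P have a single production, so nothing to check there.

All predict sets are disjoint. The grammar IS LL(1).

Answer: Yes, the grammar is LL(1).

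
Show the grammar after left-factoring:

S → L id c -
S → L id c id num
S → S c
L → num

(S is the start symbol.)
S → L id c S'
S' → -
S' → id num
S → S c
L → num

Left-factoring transforms A → αβ₁ | αβ₂ into A → αA' and A' → β₁ | β₂
(α is the longest common prefix among the alternatives). Repeat until
no nonterminal has two alternatives with a common prefix.

Round 1: S has alternatives sharing prefix 'L id c'. Introduce S': S → L id c S'
  Add: S' → -
  Add: S' → id num

No remaining common prefixes — done.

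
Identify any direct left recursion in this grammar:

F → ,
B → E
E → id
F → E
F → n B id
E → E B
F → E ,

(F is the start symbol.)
F → ,: starts with ','
B → E: starts with E
E → id: starts with id
F → E: starts with E
F → n B id: starts with n
E → E B: LEFT RECURSIVE (starts with E)
F → E ,: starts with E

The grammar has direct left recursion on: E.

Answer: Yes, E is left-recursive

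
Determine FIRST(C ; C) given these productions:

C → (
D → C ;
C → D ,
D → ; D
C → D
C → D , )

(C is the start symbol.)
{ '(', ';' }

FIRST sets of the non-terminals involved (from the grammar, by fixed-point iteration):
  FIRST(C) = { '(', ';' }

To compute FIRST(C ; C), process the symbols left to right:
Symbol C is a non-terminal. Add FIRST(C) \ {ε} = { '(', ';' }
C is not nullable (ε ∉ FIRST(C)), so stop here.
FIRST(C ; C) = { '(', ';' }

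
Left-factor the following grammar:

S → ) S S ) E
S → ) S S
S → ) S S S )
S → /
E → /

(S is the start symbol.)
S → ) S S S'
S' → ) E
S' → ε
S' → S )
S → /
E → /

Left-factoring transforms A → αβ₁ | αβ₂ into A → αA' and A' → β₁ | β₂
(α is the longest common prefix among the alternatives). Repeat until
no nonterminal has two alternatives with a common prefix.

Round 1: S has alternatives sharing prefix ') S S'. Introduce S': S → ) S S S'
  Add: S' → ) E
  Add: S' → ε
  Add: S' → S )

No remaining common prefixes — done.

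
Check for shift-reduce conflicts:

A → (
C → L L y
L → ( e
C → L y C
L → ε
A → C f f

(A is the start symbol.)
Yes — I0: [L → .] vs [A → . (]; I1: [A → ( .] vs [L → ( . e]; I4: [L → .] vs [C → L . y C]; I7: [L → .] vs [L → . ( e]

Augment with A' → A and build the canonical LR(0) collection (I0 = CLOSURE({[A' → . A]}), then GOTO on every symbol after a dot until no new states appear). It has 13 states:
  I0: { [A → . (], [A → . C f f], [A' → . A], [C → . L L y], [C → . L y C], [L → . ( e], [L → .] }  — shift, reduce
  I1: { [A → ( .], [L → ( . e] }  — shift, reduce
  I2: { [A' → A .] }  — accept
  I3: { [A → C . f f] }  — shift
  I4: { [C → L . L y], [C → L . y C], [L → . ( e], [L → .] }  — shift, reduce
  I5: { [L → ( . e] }  — shift
  I6: { [C → L L . y] }  — shift
  I7: { [C → . L L y], [C → . L y C], [C → L y . C], [L → . ( e], [L → .] }  — shift, reduce
  I8: { [C → L y C .] }  — reduce
  I9: { [C → L L y .] }  — reduce
  I10: { [L → ( e .] }  — reduce
  I11: { [A → C f . f] }  — shift
  I12: { [A → C f f .] }  — reduce

I0 contains reduce item [L → .] and shift items [A → . (], [L → . ( e] — shift-reduce conflict.
I1 contains reduce item [A → ( .] and shift item [L → ( . e] — shift-reduce conflict.
I4 contains reduce item [L → .] and shift items [C → L . y C], [L → . ( e] — shift-reduce conflict.
I7 contains reduce item [L → .] and shift item [L → . ( e] — shift-reduce conflict.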